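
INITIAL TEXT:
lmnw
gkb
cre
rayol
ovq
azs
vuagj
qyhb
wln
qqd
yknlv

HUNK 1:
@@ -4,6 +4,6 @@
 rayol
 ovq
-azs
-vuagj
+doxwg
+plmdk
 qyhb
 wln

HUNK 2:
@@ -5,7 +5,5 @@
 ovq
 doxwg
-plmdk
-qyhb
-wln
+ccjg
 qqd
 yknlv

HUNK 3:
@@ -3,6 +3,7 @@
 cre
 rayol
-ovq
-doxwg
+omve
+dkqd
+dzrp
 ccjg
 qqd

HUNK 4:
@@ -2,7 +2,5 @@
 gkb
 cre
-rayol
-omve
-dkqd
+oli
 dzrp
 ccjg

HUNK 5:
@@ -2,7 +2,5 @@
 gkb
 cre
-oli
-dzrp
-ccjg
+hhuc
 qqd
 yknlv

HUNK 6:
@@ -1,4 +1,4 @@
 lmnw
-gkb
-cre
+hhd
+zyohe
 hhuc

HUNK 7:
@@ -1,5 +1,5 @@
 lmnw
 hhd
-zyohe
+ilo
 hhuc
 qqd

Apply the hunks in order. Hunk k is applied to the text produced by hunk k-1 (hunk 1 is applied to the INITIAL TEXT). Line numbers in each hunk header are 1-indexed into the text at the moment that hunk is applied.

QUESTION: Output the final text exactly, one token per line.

Hunk 1: at line 4 remove [azs,vuagj] add [doxwg,plmdk] -> 11 lines: lmnw gkb cre rayol ovq doxwg plmdk qyhb wln qqd yknlv
Hunk 2: at line 5 remove [plmdk,qyhb,wln] add [ccjg] -> 9 lines: lmnw gkb cre rayol ovq doxwg ccjg qqd yknlv
Hunk 3: at line 3 remove [ovq,doxwg] add [omve,dkqd,dzrp] -> 10 lines: lmnw gkb cre rayol omve dkqd dzrp ccjg qqd yknlv
Hunk 4: at line 2 remove [rayol,omve,dkqd] add [oli] -> 8 lines: lmnw gkb cre oli dzrp ccjg qqd yknlv
Hunk 5: at line 2 remove [oli,dzrp,ccjg] add [hhuc] -> 6 lines: lmnw gkb cre hhuc qqd yknlv
Hunk 6: at line 1 remove [gkb,cre] add [hhd,zyohe] -> 6 lines: lmnw hhd zyohe hhuc qqd yknlv
Hunk 7: at line 1 remove [zyohe] add [ilo] -> 6 lines: lmnw hhd ilo hhuc qqd yknlv

Answer: lmnw
hhd
ilo
hhuc
qqd
yknlv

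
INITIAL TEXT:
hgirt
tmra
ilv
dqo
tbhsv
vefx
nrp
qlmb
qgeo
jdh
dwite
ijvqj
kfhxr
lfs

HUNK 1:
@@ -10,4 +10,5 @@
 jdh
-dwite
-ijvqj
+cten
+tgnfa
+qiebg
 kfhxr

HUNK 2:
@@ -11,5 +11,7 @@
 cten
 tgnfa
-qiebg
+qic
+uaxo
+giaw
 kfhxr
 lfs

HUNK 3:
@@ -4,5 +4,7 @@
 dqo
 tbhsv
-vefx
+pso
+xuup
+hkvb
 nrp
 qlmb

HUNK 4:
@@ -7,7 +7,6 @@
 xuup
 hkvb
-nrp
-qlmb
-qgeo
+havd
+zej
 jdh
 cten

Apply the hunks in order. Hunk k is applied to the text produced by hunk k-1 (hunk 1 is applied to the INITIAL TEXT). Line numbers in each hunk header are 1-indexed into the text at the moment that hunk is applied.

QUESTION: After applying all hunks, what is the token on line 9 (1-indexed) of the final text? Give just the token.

Answer: havd

Derivation:
Hunk 1: at line 10 remove [dwite,ijvqj] add [cten,tgnfa,qiebg] -> 15 lines: hgirt tmra ilv dqo tbhsv vefx nrp qlmb qgeo jdh cten tgnfa qiebg kfhxr lfs
Hunk 2: at line 11 remove [qiebg] add [qic,uaxo,giaw] -> 17 lines: hgirt tmra ilv dqo tbhsv vefx nrp qlmb qgeo jdh cten tgnfa qic uaxo giaw kfhxr lfs
Hunk 3: at line 4 remove [vefx] add [pso,xuup,hkvb] -> 19 lines: hgirt tmra ilv dqo tbhsv pso xuup hkvb nrp qlmb qgeo jdh cten tgnfa qic uaxo giaw kfhxr lfs
Hunk 4: at line 7 remove [nrp,qlmb,qgeo] add [havd,zej] -> 18 lines: hgirt tmra ilv dqo tbhsv pso xuup hkvb havd zej jdh cten tgnfa qic uaxo giaw kfhxr lfs
Final line 9: havd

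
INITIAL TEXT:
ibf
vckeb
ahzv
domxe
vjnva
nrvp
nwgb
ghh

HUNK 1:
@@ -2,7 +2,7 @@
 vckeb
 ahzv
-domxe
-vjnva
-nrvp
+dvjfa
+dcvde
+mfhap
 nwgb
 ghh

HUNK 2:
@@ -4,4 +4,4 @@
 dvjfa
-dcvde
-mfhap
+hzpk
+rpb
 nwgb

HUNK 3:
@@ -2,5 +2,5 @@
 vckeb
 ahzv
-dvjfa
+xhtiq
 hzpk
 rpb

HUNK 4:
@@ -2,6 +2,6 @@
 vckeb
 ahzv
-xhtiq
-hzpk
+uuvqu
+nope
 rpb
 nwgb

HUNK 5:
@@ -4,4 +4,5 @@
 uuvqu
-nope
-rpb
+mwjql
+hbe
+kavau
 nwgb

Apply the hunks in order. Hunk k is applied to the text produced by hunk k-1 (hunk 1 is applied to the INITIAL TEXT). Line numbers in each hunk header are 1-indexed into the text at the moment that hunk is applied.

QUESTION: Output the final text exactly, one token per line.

Hunk 1: at line 2 remove [domxe,vjnva,nrvp] add [dvjfa,dcvde,mfhap] -> 8 lines: ibf vckeb ahzv dvjfa dcvde mfhap nwgb ghh
Hunk 2: at line 4 remove [dcvde,mfhap] add [hzpk,rpb] -> 8 lines: ibf vckeb ahzv dvjfa hzpk rpb nwgb ghh
Hunk 3: at line 2 remove [dvjfa] add [xhtiq] -> 8 lines: ibf vckeb ahzv xhtiq hzpk rpb nwgb ghh
Hunk 4: at line 2 remove [xhtiq,hzpk] add [uuvqu,nope] -> 8 lines: ibf vckeb ahzv uuvqu nope rpb nwgb ghh
Hunk 5: at line 4 remove [nope,rpb] add [mwjql,hbe,kavau] -> 9 lines: ibf vckeb ahzv uuvqu mwjql hbe kavau nwgb ghh

Answer: ibf
vckeb
ahzv
uuvqu
mwjql
hbe
kavau
nwgb
ghh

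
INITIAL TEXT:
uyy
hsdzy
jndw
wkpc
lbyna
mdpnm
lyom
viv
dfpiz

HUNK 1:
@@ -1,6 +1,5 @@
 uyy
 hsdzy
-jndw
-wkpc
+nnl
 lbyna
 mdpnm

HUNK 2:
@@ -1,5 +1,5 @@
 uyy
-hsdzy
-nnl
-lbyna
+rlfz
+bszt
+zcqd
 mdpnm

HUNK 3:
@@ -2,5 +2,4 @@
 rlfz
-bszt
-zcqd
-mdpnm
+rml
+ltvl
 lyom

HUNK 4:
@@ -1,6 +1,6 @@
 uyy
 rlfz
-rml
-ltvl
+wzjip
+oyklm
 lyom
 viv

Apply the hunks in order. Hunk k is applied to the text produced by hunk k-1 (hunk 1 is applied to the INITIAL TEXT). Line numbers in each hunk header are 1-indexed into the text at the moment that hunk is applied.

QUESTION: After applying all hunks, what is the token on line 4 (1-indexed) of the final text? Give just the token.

Answer: oyklm

Derivation:
Hunk 1: at line 1 remove [jndw,wkpc] add [nnl] -> 8 lines: uyy hsdzy nnl lbyna mdpnm lyom viv dfpiz
Hunk 2: at line 1 remove [hsdzy,nnl,lbyna] add [rlfz,bszt,zcqd] -> 8 lines: uyy rlfz bszt zcqd mdpnm lyom viv dfpiz
Hunk 3: at line 2 remove [bszt,zcqd,mdpnm] add [rml,ltvl] -> 7 lines: uyy rlfz rml ltvl lyom viv dfpiz
Hunk 4: at line 1 remove [rml,ltvl] add [wzjip,oyklm] -> 7 lines: uyy rlfz wzjip oyklm lyom viv dfpiz
Final line 4: oyklm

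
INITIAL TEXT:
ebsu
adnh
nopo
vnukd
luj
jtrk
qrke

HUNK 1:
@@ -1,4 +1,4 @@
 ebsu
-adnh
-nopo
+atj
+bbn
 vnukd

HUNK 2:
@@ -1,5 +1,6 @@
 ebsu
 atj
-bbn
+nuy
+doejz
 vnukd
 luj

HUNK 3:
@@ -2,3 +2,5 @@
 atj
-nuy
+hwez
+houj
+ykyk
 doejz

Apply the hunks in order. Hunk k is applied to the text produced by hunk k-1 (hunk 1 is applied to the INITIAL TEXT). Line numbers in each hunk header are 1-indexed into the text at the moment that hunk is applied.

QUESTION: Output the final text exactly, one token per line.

Answer: ebsu
atj
hwez
houj
ykyk
doejz
vnukd
luj
jtrk
qrke

Derivation:
Hunk 1: at line 1 remove [adnh,nopo] add [atj,bbn] -> 7 lines: ebsu atj bbn vnukd luj jtrk qrke
Hunk 2: at line 1 remove [bbn] add [nuy,doejz] -> 8 lines: ebsu atj nuy doejz vnukd luj jtrk qrke
Hunk 3: at line 2 remove [nuy] add [hwez,houj,ykyk] -> 10 lines: ebsu atj hwez houj ykyk doejz vnukd luj jtrk qrke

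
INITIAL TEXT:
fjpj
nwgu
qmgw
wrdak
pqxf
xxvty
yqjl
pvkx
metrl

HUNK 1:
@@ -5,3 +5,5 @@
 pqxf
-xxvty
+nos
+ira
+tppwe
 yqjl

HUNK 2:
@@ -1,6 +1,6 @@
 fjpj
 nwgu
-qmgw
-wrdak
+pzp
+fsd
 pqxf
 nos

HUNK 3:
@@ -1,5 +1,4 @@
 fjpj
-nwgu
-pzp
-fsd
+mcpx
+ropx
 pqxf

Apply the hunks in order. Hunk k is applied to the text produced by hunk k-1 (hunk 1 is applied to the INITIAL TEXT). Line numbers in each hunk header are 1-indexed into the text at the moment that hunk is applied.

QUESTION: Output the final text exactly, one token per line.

Answer: fjpj
mcpx
ropx
pqxf
nos
ira
tppwe
yqjl
pvkx
metrl

Derivation:
Hunk 1: at line 5 remove [xxvty] add [nos,ira,tppwe] -> 11 lines: fjpj nwgu qmgw wrdak pqxf nos ira tppwe yqjl pvkx metrl
Hunk 2: at line 1 remove [qmgw,wrdak] add [pzp,fsd] -> 11 lines: fjpj nwgu pzp fsd pqxf nos ira tppwe yqjl pvkx metrl
Hunk 3: at line 1 remove [nwgu,pzp,fsd] add [mcpx,ropx] -> 10 lines: fjpj mcpx ropx pqxf nos ira tppwe yqjl pvkx metrl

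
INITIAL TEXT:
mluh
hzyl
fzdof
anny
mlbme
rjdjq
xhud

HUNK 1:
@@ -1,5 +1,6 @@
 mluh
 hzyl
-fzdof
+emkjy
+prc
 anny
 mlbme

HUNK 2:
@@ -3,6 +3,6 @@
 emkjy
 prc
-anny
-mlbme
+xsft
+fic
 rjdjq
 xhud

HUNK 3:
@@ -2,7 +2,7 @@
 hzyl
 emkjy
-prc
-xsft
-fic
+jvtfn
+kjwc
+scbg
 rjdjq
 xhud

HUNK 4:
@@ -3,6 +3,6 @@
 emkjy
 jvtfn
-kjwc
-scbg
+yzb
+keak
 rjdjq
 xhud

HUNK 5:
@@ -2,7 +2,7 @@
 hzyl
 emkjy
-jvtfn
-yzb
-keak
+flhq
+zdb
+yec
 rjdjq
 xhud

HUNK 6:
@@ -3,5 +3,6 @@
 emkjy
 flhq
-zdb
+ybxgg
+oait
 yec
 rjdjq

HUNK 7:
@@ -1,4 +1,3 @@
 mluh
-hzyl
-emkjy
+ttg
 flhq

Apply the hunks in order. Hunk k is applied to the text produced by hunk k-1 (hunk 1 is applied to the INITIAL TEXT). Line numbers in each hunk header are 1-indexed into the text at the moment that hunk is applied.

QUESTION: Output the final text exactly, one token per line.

Answer: mluh
ttg
flhq
ybxgg
oait
yec
rjdjq
xhud

Derivation:
Hunk 1: at line 1 remove [fzdof] add [emkjy,prc] -> 8 lines: mluh hzyl emkjy prc anny mlbme rjdjq xhud
Hunk 2: at line 3 remove [anny,mlbme] add [xsft,fic] -> 8 lines: mluh hzyl emkjy prc xsft fic rjdjq xhud
Hunk 3: at line 2 remove [prc,xsft,fic] add [jvtfn,kjwc,scbg] -> 8 lines: mluh hzyl emkjy jvtfn kjwc scbg rjdjq xhud
Hunk 4: at line 3 remove [kjwc,scbg] add [yzb,keak] -> 8 lines: mluh hzyl emkjy jvtfn yzb keak rjdjq xhud
Hunk 5: at line 2 remove [jvtfn,yzb,keak] add [flhq,zdb,yec] -> 8 lines: mluh hzyl emkjy flhq zdb yec rjdjq xhud
Hunk 6: at line 3 remove [zdb] add [ybxgg,oait] -> 9 lines: mluh hzyl emkjy flhq ybxgg oait yec rjdjq xhud
Hunk 7: at line 1 remove [hzyl,emkjy] add [ttg] -> 8 lines: mluh ttg flhq ybxgg oait yec rjdjq xhud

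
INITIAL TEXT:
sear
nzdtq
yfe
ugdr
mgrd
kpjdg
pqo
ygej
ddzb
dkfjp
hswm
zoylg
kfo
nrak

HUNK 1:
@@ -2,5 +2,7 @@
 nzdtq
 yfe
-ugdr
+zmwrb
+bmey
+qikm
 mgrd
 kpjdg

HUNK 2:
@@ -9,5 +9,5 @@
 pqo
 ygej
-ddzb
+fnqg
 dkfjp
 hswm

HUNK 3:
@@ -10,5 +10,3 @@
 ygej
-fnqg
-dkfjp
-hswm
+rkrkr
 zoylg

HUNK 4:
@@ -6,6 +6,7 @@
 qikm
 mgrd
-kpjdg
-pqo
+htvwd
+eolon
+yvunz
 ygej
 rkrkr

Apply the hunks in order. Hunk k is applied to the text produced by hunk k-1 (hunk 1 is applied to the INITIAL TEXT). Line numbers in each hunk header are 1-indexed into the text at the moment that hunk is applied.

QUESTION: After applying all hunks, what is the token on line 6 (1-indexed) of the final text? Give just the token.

Answer: qikm

Derivation:
Hunk 1: at line 2 remove [ugdr] add [zmwrb,bmey,qikm] -> 16 lines: sear nzdtq yfe zmwrb bmey qikm mgrd kpjdg pqo ygej ddzb dkfjp hswm zoylg kfo nrak
Hunk 2: at line 9 remove [ddzb] add [fnqg] -> 16 lines: sear nzdtq yfe zmwrb bmey qikm mgrd kpjdg pqo ygej fnqg dkfjp hswm zoylg kfo nrak
Hunk 3: at line 10 remove [fnqg,dkfjp,hswm] add [rkrkr] -> 14 lines: sear nzdtq yfe zmwrb bmey qikm mgrd kpjdg pqo ygej rkrkr zoylg kfo nrak
Hunk 4: at line 6 remove [kpjdg,pqo] add [htvwd,eolon,yvunz] -> 15 lines: sear nzdtq yfe zmwrb bmey qikm mgrd htvwd eolon yvunz ygej rkrkr zoylg kfo nrak
Final line 6: qikm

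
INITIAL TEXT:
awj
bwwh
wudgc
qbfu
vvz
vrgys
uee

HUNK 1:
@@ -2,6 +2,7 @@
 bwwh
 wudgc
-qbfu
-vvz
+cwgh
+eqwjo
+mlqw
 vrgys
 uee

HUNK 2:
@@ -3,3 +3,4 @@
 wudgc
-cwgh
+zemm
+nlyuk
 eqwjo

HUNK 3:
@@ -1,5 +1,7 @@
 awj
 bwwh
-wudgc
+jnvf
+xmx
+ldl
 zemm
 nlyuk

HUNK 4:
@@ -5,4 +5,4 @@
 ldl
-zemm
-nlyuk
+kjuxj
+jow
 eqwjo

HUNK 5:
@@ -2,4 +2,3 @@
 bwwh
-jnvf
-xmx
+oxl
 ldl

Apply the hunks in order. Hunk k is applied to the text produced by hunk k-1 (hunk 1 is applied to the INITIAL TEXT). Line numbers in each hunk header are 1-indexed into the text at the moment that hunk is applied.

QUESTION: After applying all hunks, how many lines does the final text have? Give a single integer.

Hunk 1: at line 2 remove [qbfu,vvz] add [cwgh,eqwjo,mlqw] -> 8 lines: awj bwwh wudgc cwgh eqwjo mlqw vrgys uee
Hunk 2: at line 3 remove [cwgh] add [zemm,nlyuk] -> 9 lines: awj bwwh wudgc zemm nlyuk eqwjo mlqw vrgys uee
Hunk 3: at line 1 remove [wudgc] add [jnvf,xmx,ldl] -> 11 lines: awj bwwh jnvf xmx ldl zemm nlyuk eqwjo mlqw vrgys uee
Hunk 4: at line 5 remove [zemm,nlyuk] add [kjuxj,jow] -> 11 lines: awj bwwh jnvf xmx ldl kjuxj jow eqwjo mlqw vrgys uee
Hunk 5: at line 2 remove [jnvf,xmx] add [oxl] -> 10 lines: awj bwwh oxl ldl kjuxj jow eqwjo mlqw vrgys uee
Final line count: 10

Answer: 10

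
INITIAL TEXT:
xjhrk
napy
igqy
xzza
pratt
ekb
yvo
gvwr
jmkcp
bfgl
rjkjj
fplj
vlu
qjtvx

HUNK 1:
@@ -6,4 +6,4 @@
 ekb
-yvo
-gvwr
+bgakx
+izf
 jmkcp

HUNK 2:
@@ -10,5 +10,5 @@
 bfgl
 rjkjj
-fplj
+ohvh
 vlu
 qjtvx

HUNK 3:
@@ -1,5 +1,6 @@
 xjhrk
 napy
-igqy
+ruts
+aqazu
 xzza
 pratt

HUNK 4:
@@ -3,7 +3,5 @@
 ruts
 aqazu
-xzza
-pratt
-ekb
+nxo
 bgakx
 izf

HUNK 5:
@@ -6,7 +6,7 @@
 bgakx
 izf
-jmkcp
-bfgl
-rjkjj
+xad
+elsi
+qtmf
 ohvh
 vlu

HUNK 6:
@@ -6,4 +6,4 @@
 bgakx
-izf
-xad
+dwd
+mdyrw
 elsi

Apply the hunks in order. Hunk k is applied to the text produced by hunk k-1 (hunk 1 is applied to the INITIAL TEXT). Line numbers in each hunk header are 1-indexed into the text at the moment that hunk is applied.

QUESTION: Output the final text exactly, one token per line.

Answer: xjhrk
napy
ruts
aqazu
nxo
bgakx
dwd
mdyrw
elsi
qtmf
ohvh
vlu
qjtvx

Derivation:
Hunk 1: at line 6 remove [yvo,gvwr] add [bgakx,izf] -> 14 lines: xjhrk napy igqy xzza pratt ekb bgakx izf jmkcp bfgl rjkjj fplj vlu qjtvx
Hunk 2: at line 10 remove [fplj] add [ohvh] -> 14 lines: xjhrk napy igqy xzza pratt ekb bgakx izf jmkcp bfgl rjkjj ohvh vlu qjtvx
Hunk 3: at line 1 remove [igqy] add [ruts,aqazu] -> 15 lines: xjhrk napy ruts aqazu xzza pratt ekb bgakx izf jmkcp bfgl rjkjj ohvh vlu qjtvx
Hunk 4: at line 3 remove [xzza,pratt,ekb] add [nxo] -> 13 lines: xjhrk napy ruts aqazu nxo bgakx izf jmkcp bfgl rjkjj ohvh vlu qjtvx
Hunk 5: at line 6 remove [jmkcp,bfgl,rjkjj] add [xad,elsi,qtmf] -> 13 lines: xjhrk napy ruts aqazu nxo bgakx izf xad elsi qtmf ohvh vlu qjtvx
Hunk 6: at line 6 remove [izf,xad] add [dwd,mdyrw] -> 13 lines: xjhrk napy ruts aqazu nxo bgakx dwd mdyrw elsi qtmf ohvh vlu qjtvx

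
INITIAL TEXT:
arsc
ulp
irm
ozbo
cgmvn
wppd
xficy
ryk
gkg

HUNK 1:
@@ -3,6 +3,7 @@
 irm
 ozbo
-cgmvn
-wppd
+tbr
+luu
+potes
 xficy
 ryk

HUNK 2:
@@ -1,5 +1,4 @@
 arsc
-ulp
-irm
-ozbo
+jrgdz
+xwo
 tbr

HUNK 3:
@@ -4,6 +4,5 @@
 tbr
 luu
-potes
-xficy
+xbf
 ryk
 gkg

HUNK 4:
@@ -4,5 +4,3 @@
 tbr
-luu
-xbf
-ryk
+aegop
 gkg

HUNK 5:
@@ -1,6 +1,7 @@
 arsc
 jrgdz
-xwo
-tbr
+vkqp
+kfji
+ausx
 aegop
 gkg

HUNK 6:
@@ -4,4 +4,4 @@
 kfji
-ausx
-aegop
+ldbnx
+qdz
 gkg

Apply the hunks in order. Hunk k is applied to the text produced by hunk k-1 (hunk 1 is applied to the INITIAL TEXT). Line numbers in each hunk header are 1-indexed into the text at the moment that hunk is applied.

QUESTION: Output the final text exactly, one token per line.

Hunk 1: at line 3 remove [cgmvn,wppd] add [tbr,luu,potes] -> 10 lines: arsc ulp irm ozbo tbr luu potes xficy ryk gkg
Hunk 2: at line 1 remove [ulp,irm,ozbo] add [jrgdz,xwo] -> 9 lines: arsc jrgdz xwo tbr luu potes xficy ryk gkg
Hunk 3: at line 4 remove [potes,xficy] add [xbf] -> 8 lines: arsc jrgdz xwo tbr luu xbf ryk gkg
Hunk 4: at line 4 remove [luu,xbf,ryk] add [aegop] -> 6 lines: arsc jrgdz xwo tbr aegop gkg
Hunk 5: at line 1 remove [xwo,tbr] add [vkqp,kfji,ausx] -> 7 lines: arsc jrgdz vkqp kfji ausx aegop gkg
Hunk 6: at line 4 remove [ausx,aegop] add [ldbnx,qdz] -> 7 lines: arsc jrgdz vkqp kfji ldbnx qdz gkg

Answer: arsc
jrgdz
vkqp
kfji
ldbnx
qdz
gkg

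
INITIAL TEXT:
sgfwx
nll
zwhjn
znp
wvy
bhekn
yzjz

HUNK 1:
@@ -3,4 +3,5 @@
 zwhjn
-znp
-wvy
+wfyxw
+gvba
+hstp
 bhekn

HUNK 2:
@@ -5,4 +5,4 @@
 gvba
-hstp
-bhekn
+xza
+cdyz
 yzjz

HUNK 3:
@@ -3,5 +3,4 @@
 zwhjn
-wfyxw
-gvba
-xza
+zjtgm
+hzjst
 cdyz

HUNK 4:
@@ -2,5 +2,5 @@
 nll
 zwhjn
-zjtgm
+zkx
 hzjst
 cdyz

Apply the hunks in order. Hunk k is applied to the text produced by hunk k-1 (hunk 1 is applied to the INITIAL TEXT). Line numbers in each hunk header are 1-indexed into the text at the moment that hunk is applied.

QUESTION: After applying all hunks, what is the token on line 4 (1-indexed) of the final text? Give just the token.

Hunk 1: at line 3 remove [znp,wvy] add [wfyxw,gvba,hstp] -> 8 lines: sgfwx nll zwhjn wfyxw gvba hstp bhekn yzjz
Hunk 2: at line 5 remove [hstp,bhekn] add [xza,cdyz] -> 8 lines: sgfwx nll zwhjn wfyxw gvba xza cdyz yzjz
Hunk 3: at line 3 remove [wfyxw,gvba,xza] add [zjtgm,hzjst] -> 7 lines: sgfwx nll zwhjn zjtgm hzjst cdyz yzjz
Hunk 4: at line 2 remove [zjtgm] add [zkx] -> 7 lines: sgfwx nll zwhjn zkx hzjst cdyz yzjz
Final line 4: zkx

Answer: zkx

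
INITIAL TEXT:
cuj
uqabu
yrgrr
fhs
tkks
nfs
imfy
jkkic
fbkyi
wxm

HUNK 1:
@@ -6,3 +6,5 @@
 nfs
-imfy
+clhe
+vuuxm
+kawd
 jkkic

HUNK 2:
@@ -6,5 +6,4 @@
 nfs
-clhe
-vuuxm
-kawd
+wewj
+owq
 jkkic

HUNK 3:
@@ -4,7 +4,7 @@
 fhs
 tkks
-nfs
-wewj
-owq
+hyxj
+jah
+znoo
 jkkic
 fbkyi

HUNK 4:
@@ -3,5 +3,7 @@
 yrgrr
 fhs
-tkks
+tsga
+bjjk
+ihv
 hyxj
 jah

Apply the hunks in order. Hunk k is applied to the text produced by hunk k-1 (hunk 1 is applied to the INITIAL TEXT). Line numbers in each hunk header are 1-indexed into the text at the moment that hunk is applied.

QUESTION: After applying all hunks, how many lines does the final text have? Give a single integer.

Answer: 13

Derivation:
Hunk 1: at line 6 remove [imfy] add [clhe,vuuxm,kawd] -> 12 lines: cuj uqabu yrgrr fhs tkks nfs clhe vuuxm kawd jkkic fbkyi wxm
Hunk 2: at line 6 remove [clhe,vuuxm,kawd] add [wewj,owq] -> 11 lines: cuj uqabu yrgrr fhs tkks nfs wewj owq jkkic fbkyi wxm
Hunk 3: at line 4 remove [nfs,wewj,owq] add [hyxj,jah,znoo] -> 11 lines: cuj uqabu yrgrr fhs tkks hyxj jah znoo jkkic fbkyi wxm
Hunk 4: at line 3 remove [tkks] add [tsga,bjjk,ihv] -> 13 lines: cuj uqabu yrgrr fhs tsga bjjk ihv hyxj jah znoo jkkic fbkyi wxm
Final line count: 13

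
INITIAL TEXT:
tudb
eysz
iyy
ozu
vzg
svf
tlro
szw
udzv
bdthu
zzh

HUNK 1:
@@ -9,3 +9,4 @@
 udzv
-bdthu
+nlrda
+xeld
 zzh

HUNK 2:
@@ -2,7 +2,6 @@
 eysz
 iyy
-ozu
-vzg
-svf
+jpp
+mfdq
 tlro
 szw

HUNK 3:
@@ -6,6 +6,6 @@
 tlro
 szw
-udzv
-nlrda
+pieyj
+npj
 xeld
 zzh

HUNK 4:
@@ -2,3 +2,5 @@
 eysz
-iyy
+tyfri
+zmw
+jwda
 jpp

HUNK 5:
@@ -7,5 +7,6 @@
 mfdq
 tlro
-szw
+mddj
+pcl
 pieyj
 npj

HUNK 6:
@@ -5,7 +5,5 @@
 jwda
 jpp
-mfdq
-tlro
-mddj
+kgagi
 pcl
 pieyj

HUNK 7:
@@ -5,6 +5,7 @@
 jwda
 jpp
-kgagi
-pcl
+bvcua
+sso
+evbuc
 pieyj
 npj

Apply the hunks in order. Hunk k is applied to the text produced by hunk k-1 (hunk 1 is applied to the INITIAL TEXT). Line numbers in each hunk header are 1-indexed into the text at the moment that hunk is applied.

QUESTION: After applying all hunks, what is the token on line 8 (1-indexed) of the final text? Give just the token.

Hunk 1: at line 9 remove [bdthu] add [nlrda,xeld] -> 12 lines: tudb eysz iyy ozu vzg svf tlro szw udzv nlrda xeld zzh
Hunk 2: at line 2 remove [ozu,vzg,svf] add [jpp,mfdq] -> 11 lines: tudb eysz iyy jpp mfdq tlro szw udzv nlrda xeld zzh
Hunk 3: at line 6 remove [udzv,nlrda] add [pieyj,npj] -> 11 lines: tudb eysz iyy jpp mfdq tlro szw pieyj npj xeld zzh
Hunk 4: at line 2 remove [iyy] add [tyfri,zmw,jwda] -> 13 lines: tudb eysz tyfri zmw jwda jpp mfdq tlro szw pieyj npj xeld zzh
Hunk 5: at line 7 remove [szw] add [mddj,pcl] -> 14 lines: tudb eysz tyfri zmw jwda jpp mfdq tlro mddj pcl pieyj npj xeld zzh
Hunk 6: at line 5 remove [mfdq,tlro,mddj] add [kgagi] -> 12 lines: tudb eysz tyfri zmw jwda jpp kgagi pcl pieyj npj xeld zzh
Hunk 7: at line 5 remove [kgagi,pcl] add [bvcua,sso,evbuc] -> 13 lines: tudb eysz tyfri zmw jwda jpp bvcua sso evbuc pieyj npj xeld zzh
Final line 8: sso

Answer: sso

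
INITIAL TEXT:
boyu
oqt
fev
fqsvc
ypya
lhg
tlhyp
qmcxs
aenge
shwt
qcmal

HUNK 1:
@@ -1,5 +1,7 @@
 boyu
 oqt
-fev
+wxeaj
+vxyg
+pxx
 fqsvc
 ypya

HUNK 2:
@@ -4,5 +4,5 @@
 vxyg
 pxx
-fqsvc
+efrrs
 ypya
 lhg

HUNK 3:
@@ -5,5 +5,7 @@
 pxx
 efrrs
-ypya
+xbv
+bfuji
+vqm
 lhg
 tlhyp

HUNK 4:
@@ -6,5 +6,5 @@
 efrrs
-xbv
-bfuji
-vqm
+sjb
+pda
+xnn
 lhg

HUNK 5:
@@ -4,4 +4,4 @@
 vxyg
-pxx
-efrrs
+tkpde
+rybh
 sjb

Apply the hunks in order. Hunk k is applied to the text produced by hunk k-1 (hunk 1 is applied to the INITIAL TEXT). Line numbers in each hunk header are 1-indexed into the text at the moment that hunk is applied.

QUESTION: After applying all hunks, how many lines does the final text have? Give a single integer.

Hunk 1: at line 1 remove [fev] add [wxeaj,vxyg,pxx] -> 13 lines: boyu oqt wxeaj vxyg pxx fqsvc ypya lhg tlhyp qmcxs aenge shwt qcmal
Hunk 2: at line 4 remove [fqsvc] add [efrrs] -> 13 lines: boyu oqt wxeaj vxyg pxx efrrs ypya lhg tlhyp qmcxs aenge shwt qcmal
Hunk 3: at line 5 remove [ypya] add [xbv,bfuji,vqm] -> 15 lines: boyu oqt wxeaj vxyg pxx efrrs xbv bfuji vqm lhg tlhyp qmcxs aenge shwt qcmal
Hunk 4: at line 6 remove [xbv,bfuji,vqm] add [sjb,pda,xnn] -> 15 lines: boyu oqt wxeaj vxyg pxx efrrs sjb pda xnn lhg tlhyp qmcxs aenge shwt qcmal
Hunk 5: at line 4 remove [pxx,efrrs] add [tkpde,rybh] -> 15 lines: boyu oqt wxeaj vxyg tkpde rybh sjb pda xnn lhg tlhyp qmcxs aenge shwt qcmal
Final line count: 15

Answer: 15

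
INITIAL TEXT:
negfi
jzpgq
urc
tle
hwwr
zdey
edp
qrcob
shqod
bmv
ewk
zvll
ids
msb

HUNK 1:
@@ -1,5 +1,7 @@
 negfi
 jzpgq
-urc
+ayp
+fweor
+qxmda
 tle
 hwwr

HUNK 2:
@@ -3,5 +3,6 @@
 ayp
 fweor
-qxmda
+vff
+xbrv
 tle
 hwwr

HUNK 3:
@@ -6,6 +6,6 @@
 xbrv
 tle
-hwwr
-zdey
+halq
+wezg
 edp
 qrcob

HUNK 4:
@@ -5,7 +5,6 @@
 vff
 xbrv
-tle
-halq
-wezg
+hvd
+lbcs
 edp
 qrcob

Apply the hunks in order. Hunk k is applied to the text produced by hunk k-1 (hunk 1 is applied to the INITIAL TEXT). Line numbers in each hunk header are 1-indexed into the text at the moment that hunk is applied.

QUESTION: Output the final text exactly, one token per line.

Hunk 1: at line 1 remove [urc] add [ayp,fweor,qxmda] -> 16 lines: negfi jzpgq ayp fweor qxmda tle hwwr zdey edp qrcob shqod bmv ewk zvll ids msb
Hunk 2: at line 3 remove [qxmda] add [vff,xbrv] -> 17 lines: negfi jzpgq ayp fweor vff xbrv tle hwwr zdey edp qrcob shqod bmv ewk zvll ids msb
Hunk 3: at line 6 remove [hwwr,zdey] add [halq,wezg] -> 17 lines: negfi jzpgq ayp fweor vff xbrv tle halq wezg edp qrcob shqod bmv ewk zvll ids msb
Hunk 4: at line 5 remove [tle,halq,wezg] add [hvd,lbcs] -> 16 lines: negfi jzpgq ayp fweor vff xbrv hvd lbcs edp qrcob shqod bmv ewk zvll ids msb

Answer: negfi
jzpgq
ayp
fweor
vff
xbrv
hvd
lbcs
edp
qrcob
shqod
bmv
ewk
zvll
ids
msb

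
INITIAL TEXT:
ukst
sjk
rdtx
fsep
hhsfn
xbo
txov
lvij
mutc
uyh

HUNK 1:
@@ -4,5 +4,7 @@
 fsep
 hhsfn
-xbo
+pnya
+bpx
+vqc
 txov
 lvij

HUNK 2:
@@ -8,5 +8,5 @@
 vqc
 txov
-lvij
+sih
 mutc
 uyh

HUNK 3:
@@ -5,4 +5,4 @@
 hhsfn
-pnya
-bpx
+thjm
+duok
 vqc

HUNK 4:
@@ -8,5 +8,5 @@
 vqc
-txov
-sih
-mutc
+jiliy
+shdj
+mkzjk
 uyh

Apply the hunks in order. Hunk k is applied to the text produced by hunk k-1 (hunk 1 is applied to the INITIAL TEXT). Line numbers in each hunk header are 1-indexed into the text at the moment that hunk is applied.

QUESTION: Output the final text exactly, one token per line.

Hunk 1: at line 4 remove [xbo] add [pnya,bpx,vqc] -> 12 lines: ukst sjk rdtx fsep hhsfn pnya bpx vqc txov lvij mutc uyh
Hunk 2: at line 8 remove [lvij] add [sih] -> 12 lines: ukst sjk rdtx fsep hhsfn pnya bpx vqc txov sih mutc uyh
Hunk 3: at line 5 remove [pnya,bpx] add [thjm,duok] -> 12 lines: ukst sjk rdtx fsep hhsfn thjm duok vqc txov sih mutc uyh
Hunk 4: at line 8 remove [txov,sih,mutc] add [jiliy,shdj,mkzjk] -> 12 lines: ukst sjk rdtx fsep hhsfn thjm duok vqc jiliy shdj mkzjk uyh

Answer: ukst
sjk
rdtx
fsep
hhsfn
thjm
duok
vqc
jiliy
shdj
mkzjk
uyh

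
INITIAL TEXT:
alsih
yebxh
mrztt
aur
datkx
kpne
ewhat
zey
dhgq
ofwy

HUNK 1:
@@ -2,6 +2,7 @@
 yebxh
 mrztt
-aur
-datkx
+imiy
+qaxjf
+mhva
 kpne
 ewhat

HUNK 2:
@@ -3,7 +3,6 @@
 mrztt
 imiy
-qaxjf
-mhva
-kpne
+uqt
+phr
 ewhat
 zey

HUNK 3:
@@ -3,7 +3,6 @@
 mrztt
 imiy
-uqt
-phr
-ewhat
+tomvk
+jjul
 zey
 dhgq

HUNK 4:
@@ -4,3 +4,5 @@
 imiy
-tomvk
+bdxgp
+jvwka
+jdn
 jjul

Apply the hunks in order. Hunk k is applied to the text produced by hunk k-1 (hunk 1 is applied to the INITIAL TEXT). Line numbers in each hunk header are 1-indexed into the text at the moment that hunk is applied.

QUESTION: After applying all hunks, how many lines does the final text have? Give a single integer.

Answer: 11

Derivation:
Hunk 1: at line 2 remove [aur,datkx] add [imiy,qaxjf,mhva] -> 11 lines: alsih yebxh mrztt imiy qaxjf mhva kpne ewhat zey dhgq ofwy
Hunk 2: at line 3 remove [qaxjf,mhva,kpne] add [uqt,phr] -> 10 lines: alsih yebxh mrztt imiy uqt phr ewhat zey dhgq ofwy
Hunk 3: at line 3 remove [uqt,phr,ewhat] add [tomvk,jjul] -> 9 lines: alsih yebxh mrztt imiy tomvk jjul zey dhgq ofwy
Hunk 4: at line 4 remove [tomvk] add [bdxgp,jvwka,jdn] -> 11 lines: alsih yebxh mrztt imiy bdxgp jvwka jdn jjul zey dhgq ofwy
Final line count: 11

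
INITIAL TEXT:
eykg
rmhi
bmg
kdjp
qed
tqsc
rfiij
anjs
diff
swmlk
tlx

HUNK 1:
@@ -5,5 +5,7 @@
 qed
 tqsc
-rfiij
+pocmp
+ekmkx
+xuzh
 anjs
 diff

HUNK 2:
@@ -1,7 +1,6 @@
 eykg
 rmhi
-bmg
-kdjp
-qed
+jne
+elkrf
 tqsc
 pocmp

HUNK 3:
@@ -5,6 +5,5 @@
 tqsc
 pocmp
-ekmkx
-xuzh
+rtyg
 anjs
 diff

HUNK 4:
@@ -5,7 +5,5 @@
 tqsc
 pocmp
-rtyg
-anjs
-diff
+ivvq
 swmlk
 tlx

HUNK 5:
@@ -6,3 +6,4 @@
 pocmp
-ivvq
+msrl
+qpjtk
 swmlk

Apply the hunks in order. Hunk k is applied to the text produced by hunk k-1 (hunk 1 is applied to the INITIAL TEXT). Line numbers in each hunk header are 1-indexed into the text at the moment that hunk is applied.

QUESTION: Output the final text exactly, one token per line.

Hunk 1: at line 5 remove [rfiij] add [pocmp,ekmkx,xuzh] -> 13 lines: eykg rmhi bmg kdjp qed tqsc pocmp ekmkx xuzh anjs diff swmlk tlx
Hunk 2: at line 1 remove [bmg,kdjp,qed] add [jne,elkrf] -> 12 lines: eykg rmhi jne elkrf tqsc pocmp ekmkx xuzh anjs diff swmlk tlx
Hunk 3: at line 5 remove [ekmkx,xuzh] add [rtyg] -> 11 lines: eykg rmhi jne elkrf tqsc pocmp rtyg anjs diff swmlk tlx
Hunk 4: at line 5 remove [rtyg,anjs,diff] add [ivvq] -> 9 lines: eykg rmhi jne elkrf tqsc pocmp ivvq swmlk tlx
Hunk 5: at line 6 remove [ivvq] add [msrl,qpjtk] -> 10 lines: eykg rmhi jne elkrf tqsc pocmp msrl qpjtk swmlk tlx

Answer: eykg
rmhi
jne
elkrf
tqsc
pocmp
msrl
qpjtk
swmlk
tlx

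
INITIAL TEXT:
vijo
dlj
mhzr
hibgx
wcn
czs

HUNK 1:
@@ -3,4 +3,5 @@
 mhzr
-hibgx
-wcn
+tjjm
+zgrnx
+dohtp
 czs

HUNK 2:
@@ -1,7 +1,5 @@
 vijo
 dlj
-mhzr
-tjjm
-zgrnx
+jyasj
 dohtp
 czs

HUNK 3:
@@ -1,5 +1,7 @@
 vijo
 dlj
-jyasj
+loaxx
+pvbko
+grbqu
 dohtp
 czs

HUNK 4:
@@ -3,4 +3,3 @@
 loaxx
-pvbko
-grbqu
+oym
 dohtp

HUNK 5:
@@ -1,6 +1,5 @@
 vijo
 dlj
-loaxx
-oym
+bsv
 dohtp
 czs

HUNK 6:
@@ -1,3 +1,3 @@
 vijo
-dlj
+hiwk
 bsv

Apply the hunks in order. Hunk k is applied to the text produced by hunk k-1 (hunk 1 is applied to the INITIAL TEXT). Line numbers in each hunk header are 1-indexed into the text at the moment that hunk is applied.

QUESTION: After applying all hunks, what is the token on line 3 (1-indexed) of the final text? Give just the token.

Answer: bsv

Derivation:
Hunk 1: at line 3 remove [hibgx,wcn] add [tjjm,zgrnx,dohtp] -> 7 lines: vijo dlj mhzr tjjm zgrnx dohtp czs
Hunk 2: at line 1 remove [mhzr,tjjm,zgrnx] add [jyasj] -> 5 lines: vijo dlj jyasj dohtp czs
Hunk 3: at line 1 remove [jyasj] add [loaxx,pvbko,grbqu] -> 7 lines: vijo dlj loaxx pvbko grbqu dohtp czs
Hunk 4: at line 3 remove [pvbko,grbqu] add [oym] -> 6 lines: vijo dlj loaxx oym dohtp czs
Hunk 5: at line 1 remove [loaxx,oym] add [bsv] -> 5 lines: vijo dlj bsv dohtp czs
Hunk 6: at line 1 remove [dlj] add [hiwk] -> 5 lines: vijo hiwk bsv dohtp czs
Final line 3: bsv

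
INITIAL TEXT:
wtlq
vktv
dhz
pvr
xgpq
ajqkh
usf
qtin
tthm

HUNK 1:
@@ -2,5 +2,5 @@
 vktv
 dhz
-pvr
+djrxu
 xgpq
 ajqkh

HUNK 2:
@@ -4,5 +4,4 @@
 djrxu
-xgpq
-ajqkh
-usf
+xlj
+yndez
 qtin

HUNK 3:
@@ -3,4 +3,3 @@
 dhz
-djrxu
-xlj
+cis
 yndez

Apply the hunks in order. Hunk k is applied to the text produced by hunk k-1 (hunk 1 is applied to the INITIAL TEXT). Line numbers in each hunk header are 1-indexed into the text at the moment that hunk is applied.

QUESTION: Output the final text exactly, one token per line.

Answer: wtlq
vktv
dhz
cis
yndez
qtin
tthm

Derivation:
Hunk 1: at line 2 remove [pvr] add [djrxu] -> 9 lines: wtlq vktv dhz djrxu xgpq ajqkh usf qtin tthm
Hunk 2: at line 4 remove [xgpq,ajqkh,usf] add [xlj,yndez] -> 8 lines: wtlq vktv dhz djrxu xlj yndez qtin tthm
Hunk 3: at line 3 remove [djrxu,xlj] add [cis] -> 7 lines: wtlq vktv dhz cis yndez qtin tthm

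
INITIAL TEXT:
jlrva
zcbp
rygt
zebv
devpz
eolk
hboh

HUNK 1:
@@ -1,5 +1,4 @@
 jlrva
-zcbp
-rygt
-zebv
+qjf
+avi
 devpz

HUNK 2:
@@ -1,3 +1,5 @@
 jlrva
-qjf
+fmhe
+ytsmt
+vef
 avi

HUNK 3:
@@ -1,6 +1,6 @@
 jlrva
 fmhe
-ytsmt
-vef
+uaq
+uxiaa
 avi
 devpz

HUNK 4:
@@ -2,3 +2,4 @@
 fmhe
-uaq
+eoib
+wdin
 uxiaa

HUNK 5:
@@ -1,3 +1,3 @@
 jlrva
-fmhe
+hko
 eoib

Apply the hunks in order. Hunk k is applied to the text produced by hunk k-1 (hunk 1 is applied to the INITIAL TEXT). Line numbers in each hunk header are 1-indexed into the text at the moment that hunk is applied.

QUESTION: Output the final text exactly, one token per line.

Hunk 1: at line 1 remove [zcbp,rygt,zebv] add [qjf,avi] -> 6 lines: jlrva qjf avi devpz eolk hboh
Hunk 2: at line 1 remove [qjf] add [fmhe,ytsmt,vef] -> 8 lines: jlrva fmhe ytsmt vef avi devpz eolk hboh
Hunk 3: at line 1 remove [ytsmt,vef] add [uaq,uxiaa] -> 8 lines: jlrva fmhe uaq uxiaa avi devpz eolk hboh
Hunk 4: at line 2 remove [uaq] add [eoib,wdin] -> 9 lines: jlrva fmhe eoib wdin uxiaa avi devpz eolk hboh
Hunk 5: at line 1 remove [fmhe] add [hko] -> 9 lines: jlrva hko eoib wdin uxiaa avi devpz eolk hboh

Answer: jlrva
hko
eoib
wdin
uxiaa
avi
devpz
eolk
hboh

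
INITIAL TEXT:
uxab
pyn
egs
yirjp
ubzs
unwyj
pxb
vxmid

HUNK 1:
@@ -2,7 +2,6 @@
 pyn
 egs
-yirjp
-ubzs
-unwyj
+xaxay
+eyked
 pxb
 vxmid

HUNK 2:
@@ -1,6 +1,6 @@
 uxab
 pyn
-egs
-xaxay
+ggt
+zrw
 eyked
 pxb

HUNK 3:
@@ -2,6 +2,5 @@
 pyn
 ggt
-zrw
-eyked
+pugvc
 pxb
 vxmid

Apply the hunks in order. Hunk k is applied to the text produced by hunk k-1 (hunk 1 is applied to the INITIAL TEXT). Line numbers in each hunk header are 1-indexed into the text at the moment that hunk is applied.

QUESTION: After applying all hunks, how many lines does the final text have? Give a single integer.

Answer: 6

Derivation:
Hunk 1: at line 2 remove [yirjp,ubzs,unwyj] add [xaxay,eyked] -> 7 lines: uxab pyn egs xaxay eyked pxb vxmid
Hunk 2: at line 1 remove [egs,xaxay] add [ggt,zrw] -> 7 lines: uxab pyn ggt zrw eyked pxb vxmid
Hunk 3: at line 2 remove [zrw,eyked] add [pugvc] -> 6 lines: uxab pyn ggt pugvc pxb vxmid
Final line count: 6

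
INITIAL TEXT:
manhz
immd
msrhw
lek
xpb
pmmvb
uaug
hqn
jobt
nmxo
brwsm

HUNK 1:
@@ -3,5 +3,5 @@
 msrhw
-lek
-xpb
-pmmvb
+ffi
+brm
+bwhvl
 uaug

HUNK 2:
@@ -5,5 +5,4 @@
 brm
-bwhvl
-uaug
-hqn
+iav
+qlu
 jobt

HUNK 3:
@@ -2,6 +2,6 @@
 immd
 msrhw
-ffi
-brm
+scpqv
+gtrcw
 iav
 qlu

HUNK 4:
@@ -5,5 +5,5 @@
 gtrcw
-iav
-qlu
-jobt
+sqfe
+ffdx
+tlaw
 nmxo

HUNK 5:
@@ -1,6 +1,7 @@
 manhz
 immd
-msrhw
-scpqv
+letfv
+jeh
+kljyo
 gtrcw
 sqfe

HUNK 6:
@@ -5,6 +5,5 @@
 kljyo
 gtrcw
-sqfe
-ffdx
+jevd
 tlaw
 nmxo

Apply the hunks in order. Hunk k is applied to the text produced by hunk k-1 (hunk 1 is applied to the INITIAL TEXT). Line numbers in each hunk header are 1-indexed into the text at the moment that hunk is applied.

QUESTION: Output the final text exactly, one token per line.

Hunk 1: at line 3 remove [lek,xpb,pmmvb] add [ffi,brm,bwhvl] -> 11 lines: manhz immd msrhw ffi brm bwhvl uaug hqn jobt nmxo brwsm
Hunk 2: at line 5 remove [bwhvl,uaug,hqn] add [iav,qlu] -> 10 lines: manhz immd msrhw ffi brm iav qlu jobt nmxo brwsm
Hunk 3: at line 2 remove [ffi,brm] add [scpqv,gtrcw] -> 10 lines: manhz immd msrhw scpqv gtrcw iav qlu jobt nmxo brwsm
Hunk 4: at line 5 remove [iav,qlu,jobt] add [sqfe,ffdx,tlaw] -> 10 lines: manhz immd msrhw scpqv gtrcw sqfe ffdx tlaw nmxo brwsm
Hunk 5: at line 1 remove [msrhw,scpqv] add [letfv,jeh,kljyo] -> 11 lines: manhz immd letfv jeh kljyo gtrcw sqfe ffdx tlaw nmxo brwsm
Hunk 6: at line 5 remove [sqfe,ffdx] add [jevd] -> 10 lines: manhz immd letfv jeh kljyo gtrcw jevd tlaw nmxo brwsm

Answer: manhz
immd
letfv
jeh
kljyo
gtrcw
jevd
tlaw
nmxo
brwsm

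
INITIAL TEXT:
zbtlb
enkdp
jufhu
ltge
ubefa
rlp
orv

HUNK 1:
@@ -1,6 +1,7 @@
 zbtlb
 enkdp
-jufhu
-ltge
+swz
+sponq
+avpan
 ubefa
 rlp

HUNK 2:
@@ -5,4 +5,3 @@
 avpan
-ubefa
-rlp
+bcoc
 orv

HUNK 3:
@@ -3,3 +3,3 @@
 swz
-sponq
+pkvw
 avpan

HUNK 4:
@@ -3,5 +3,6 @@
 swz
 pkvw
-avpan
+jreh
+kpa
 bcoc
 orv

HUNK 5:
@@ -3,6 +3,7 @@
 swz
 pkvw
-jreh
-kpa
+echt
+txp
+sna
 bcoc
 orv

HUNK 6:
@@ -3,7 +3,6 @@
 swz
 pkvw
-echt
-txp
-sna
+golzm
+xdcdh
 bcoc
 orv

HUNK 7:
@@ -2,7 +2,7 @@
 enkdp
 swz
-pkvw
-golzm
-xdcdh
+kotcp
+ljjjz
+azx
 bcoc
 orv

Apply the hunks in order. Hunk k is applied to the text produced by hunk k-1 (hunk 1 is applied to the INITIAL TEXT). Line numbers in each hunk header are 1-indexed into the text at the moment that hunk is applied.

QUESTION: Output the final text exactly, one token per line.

Answer: zbtlb
enkdp
swz
kotcp
ljjjz
azx
bcoc
orv

Derivation:
Hunk 1: at line 1 remove [jufhu,ltge] add [swz,sponq,avpan] -> 8 lines: zbtlb enkdp swz sponq avpan ubefa rlp orv
Hunk 2: at line 5 remove [ubefa,rlp] add [bcoc] -> 7 lines: zbtlb enkdp swz sponq avpan bcoc orv
Hunk 3: at line 3 remove [sponq] add [pkvw] -> 7 lines: zbtlb enkdp swz pkvw avpan bcoc orv
Hunk 4: at line 3 remove [avpan] add [jreh,kpa] -> 8 lines: zbtlb enkdp swz pkvw jreh kpa bcoc orv
Hunk 5: at line 3 remove [jreh,kpa] add [echt,txp,sna] -> 9 lines: zbtlb enkdp swz pkvw echt txp sna bcoc orv
Hunk 6: at line 3 remove [echt,txp,sna] add [golzm,xdcdh] -> 8 lines: zbtlb enkdp swz pkvw golzm xdcdh bcoc orv
Hunk 7: at line 2 remove [pkvw,golzm,xdcdh] add [kotcp,ljjjz,azx] -> 8 lines: zbtlb enkdp swz kotcp ljjjz azx bcoc orv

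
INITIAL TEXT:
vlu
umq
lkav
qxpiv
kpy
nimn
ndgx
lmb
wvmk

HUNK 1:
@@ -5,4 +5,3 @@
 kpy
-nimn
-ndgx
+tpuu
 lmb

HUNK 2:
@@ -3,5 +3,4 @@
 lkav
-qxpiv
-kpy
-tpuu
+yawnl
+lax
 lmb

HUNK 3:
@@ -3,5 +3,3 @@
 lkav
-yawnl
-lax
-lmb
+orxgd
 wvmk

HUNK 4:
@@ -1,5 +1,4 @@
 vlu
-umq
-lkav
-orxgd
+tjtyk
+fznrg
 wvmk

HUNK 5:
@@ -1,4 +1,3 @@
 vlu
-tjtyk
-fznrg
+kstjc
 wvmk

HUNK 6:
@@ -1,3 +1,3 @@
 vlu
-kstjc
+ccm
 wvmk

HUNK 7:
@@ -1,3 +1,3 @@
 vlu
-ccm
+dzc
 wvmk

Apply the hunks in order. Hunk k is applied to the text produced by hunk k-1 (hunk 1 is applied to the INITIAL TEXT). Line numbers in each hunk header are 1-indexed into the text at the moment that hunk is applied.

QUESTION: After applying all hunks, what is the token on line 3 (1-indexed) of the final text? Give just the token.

Hunk 1: at line 5 remove [nimn,ndgx] add [tpuu] -> 8 lines: vlu umq lkav qxpiv kpy tpuu lmb wvmk
Hunk 2: at line 3 remove [qxpiv,kpy,tpuu] add [yawnl,lax] -> 7 lines: vlu umq lkav yawnl lax lmb wvmk
Hunk 3: at line 3 remove [yawnl,lax,lmb] add [orxgd] -> 5 lines: vlu umq lkav orxgd wvmk
Hunk 4: at line 1 remove [umq,lkav,orxgd] add [tjtyk,fznrg] -> 4 lines: vlu tjtyk fznrg wvmk
Hunk 5: at line 1 remove [tjtyk,fznrg] add [kstjc] -> 3 lines: vlu kstjc wvmk
Hunk 6: at line 1 remove [kstjc] add [ccm] -> 3 lines: vlu ccm wvmk
Hunk 7: at line 1 remove [ccm] add [dzc] -> 3 lines: vlu dzc wvmk
Final line 3: wvmk

Answer: wvmk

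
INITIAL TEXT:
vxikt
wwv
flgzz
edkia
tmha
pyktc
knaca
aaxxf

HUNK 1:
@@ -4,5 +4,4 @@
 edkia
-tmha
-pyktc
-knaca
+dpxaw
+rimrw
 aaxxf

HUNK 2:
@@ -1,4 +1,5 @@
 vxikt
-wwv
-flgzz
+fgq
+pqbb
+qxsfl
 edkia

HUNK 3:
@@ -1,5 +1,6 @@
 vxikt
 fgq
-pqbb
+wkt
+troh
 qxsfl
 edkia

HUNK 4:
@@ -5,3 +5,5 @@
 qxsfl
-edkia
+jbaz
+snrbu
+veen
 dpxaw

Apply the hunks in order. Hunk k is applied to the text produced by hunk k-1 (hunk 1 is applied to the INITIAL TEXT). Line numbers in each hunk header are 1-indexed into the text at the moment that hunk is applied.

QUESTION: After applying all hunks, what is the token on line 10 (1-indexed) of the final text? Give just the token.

Hunk 1: at line 4 remove [tmha,pyktc,knaca] add [dpxaw,rimrw] -> 7 lines: vxikt wwv flgzz edkia dpxaw rimrw aaxxf
Hunk 2: at line 1 remove [wwv,flgzz] add [fgq,pqbb,qxsfl] -> 8 lines: vxikt fgq pqbb qxsfl edkia dpxaw rimrw aaxxf
Hunk 3: at line 1 remove [pqbb] add [wkt,troh] -> 9 lines: vxikt fgq wkt troh qxsfl edkia dpxaw rimrw aaxxf
Hunk 4: at line 5 remove [edkia] add [jbaz,snrbu,veen] -> 11 lines: vxikt fgq wkt troh qxsfl jbaz snrbu veen dpxaw rimrw aaxxf
Final line 10: rimrw

Answer: rimrw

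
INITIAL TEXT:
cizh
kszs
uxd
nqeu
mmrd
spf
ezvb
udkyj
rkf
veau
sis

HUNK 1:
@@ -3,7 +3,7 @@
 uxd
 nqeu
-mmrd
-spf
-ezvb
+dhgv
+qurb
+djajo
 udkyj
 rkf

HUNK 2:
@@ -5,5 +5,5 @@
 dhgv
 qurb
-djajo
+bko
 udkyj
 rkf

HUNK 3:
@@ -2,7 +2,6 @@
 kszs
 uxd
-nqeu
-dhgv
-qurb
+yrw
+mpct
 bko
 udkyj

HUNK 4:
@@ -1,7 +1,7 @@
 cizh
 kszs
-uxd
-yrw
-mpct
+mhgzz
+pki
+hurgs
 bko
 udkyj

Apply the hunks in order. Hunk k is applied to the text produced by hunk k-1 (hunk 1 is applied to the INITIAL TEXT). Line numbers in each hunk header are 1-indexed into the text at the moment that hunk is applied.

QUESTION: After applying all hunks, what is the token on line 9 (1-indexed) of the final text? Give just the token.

Answer: veau

Derivation:
Hunk 1: at line 3 remove [mmrd,spf,ezvb] add [dhgv,qurb,djajo] -> 11 lines: cizh kszs uxd nqeu dhgv qurb djajo udkyj rkf veau sis
Hunk 2: at line 5 remove [djajo] add [bko] -> 11 lines: cizh kszs uxd nqeu dhgv qurb bko udkyj rkf veau sis
Hunk 3: at line 2 remove [nqeu,dhgv,qurb] add [yrw,mpct] -> 10 lines: cizh kszs uxd yrw mpct bko udkyj rkf veau sis
Hunk 4: at line 1 remove [uxd,yrw,mpct] add [mhgzz,pki,hurgs] -> 10 lines: cizh kszs mhgzz pki hurgs bko udkyj rkf veau sis
Final line 9: veau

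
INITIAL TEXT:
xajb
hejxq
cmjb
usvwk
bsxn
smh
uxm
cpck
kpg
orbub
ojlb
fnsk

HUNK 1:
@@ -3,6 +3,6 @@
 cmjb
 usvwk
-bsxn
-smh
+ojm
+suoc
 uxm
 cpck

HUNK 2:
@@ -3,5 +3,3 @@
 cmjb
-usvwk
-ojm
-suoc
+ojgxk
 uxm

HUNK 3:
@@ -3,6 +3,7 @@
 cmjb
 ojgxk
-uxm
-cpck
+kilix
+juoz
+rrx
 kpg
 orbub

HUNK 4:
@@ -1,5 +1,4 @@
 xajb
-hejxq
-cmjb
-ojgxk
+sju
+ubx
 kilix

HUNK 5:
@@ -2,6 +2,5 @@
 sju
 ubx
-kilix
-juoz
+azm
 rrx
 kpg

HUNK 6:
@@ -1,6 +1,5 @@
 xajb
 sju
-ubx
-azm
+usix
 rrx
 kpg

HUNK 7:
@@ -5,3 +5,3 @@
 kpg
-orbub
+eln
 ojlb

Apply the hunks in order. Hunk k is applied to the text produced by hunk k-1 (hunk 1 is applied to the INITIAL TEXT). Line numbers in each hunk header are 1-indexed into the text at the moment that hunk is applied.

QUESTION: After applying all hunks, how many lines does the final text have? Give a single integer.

Answer: 8

Derivation:
Hunk 1: at line 3 remove [bsxn,smh] add [ojm,suoc] -> 12 lines: xajb hejxq cmjb usvwk ojm suoc uxm cpck kpg orbub ojlb fnsk
Hunk 2: at line 3 remove [usvwk,ojm,suoc] add [ojgxk] -> 10 lines: xajb hejxq cmjb ojgxk uxm cpck kpg orbub ojlb fnsk
Hunk 3: at line 3 remove [uxm,cpck] add [kilix,juoz,rrx] -> 11 lines: xajb hejxq cmjb ojgxk kilix juoz rrx kpg orbub ojlb fnsk
Hunk 4: at line 1 remove [hejxq,cmjb,ojgxk] add [sju,ubx] -> 10 lines: xajb sju ubx kilix juoz rrx kpg orbub ojlb fnsk
Hunk 5: at line 2 remove [kilix,juoz] add [azm] -> 9 lines: xajb sju ubx azm rrx kpg orbub ojlb fnsk
Hunk 6: at line 1 remove [ubx,azm] add [usix] -> 8 lines: xajb sju usix rrx kpg orbub ojlb fnsk
Hunk 7: at line 5 remove [orbub] add [eln] -> 8 lines: xajb sju usix rrx kpg eln ojlb fnsk
Final line count: 8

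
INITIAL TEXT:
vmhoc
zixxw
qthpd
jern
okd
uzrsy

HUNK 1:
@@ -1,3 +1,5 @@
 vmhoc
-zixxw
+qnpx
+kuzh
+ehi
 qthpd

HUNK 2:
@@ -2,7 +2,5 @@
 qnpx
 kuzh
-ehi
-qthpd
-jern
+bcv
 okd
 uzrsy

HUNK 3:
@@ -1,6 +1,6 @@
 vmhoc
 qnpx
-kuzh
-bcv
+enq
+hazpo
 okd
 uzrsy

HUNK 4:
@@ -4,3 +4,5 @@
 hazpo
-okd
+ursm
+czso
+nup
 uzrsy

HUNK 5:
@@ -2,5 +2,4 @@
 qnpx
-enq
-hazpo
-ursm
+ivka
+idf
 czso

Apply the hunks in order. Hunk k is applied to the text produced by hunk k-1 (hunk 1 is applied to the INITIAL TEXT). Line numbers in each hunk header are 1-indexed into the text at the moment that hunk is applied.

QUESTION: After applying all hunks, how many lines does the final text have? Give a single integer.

Hunk 1: at line 1 remove [zixxw] add [qnpx,kuzh,ehi] -> 8 lines: vmhoc qnpx kuzh ehi qthpd jern okd uzrsy
Hunk 2: at line 2 remove [ehi,qthpd,jern] add [bcv] -> 6 lines: vmhoc qnpx kuzh bcv okd uzrsy
Hunk 3: at line 1 remove [kuzh,bcv] add [enq,hazpo] -> 6 lines: vmhoc qnpx enq hazpo okd uzrsy
Hunk 4: at line 4 remove [okd] add [ursm,czso,nup] -> 8 lines: vmhoc qnpx enq hazpo ursm czso nup uzrsy
Hunk 5: at line 2 remove [enq,hazpo,ursm] add [ivka,idf] -> 7 lines: vmhoc qnpx ivka idf czso nup uzrsy
Final line count: 7

Answer: 7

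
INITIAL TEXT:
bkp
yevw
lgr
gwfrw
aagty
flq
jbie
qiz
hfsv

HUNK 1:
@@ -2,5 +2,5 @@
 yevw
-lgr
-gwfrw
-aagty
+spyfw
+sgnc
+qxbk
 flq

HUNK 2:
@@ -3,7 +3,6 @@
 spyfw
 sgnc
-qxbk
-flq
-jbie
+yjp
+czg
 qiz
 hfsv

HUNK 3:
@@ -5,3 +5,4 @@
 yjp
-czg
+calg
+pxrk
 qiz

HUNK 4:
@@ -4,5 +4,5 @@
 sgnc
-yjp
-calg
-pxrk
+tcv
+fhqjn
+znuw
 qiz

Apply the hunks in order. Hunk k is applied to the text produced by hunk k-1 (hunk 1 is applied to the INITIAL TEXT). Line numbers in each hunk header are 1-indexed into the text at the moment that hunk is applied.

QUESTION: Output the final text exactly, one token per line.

Hunk 1: at line 2 remove [lgr,gwfrw,aagty] add [spyfw,sgnc,qxbk] -> 9 lines: bkp yevw spyfw sgnc qxbk flq jbie qiz hfsv
Hunk 2: at line 3 remove [qxbk,flq,jbie] add [yjp,czg] -> 8 lines: bkp yevw spyfw sgnc yjp czg qiz hfsv
Hunk 3: at line 5 remove [czg] add [calg,pxrk] -> 9 lines: bkp yevw spyfw sgnc yjp calg pxrk qiz hfsv
Hunk 4: at line 4 remove [yjp,calg,pxrk] add [tcv,fhqjn,znuw] -> 9 lines: bkp yevw spyfw sgnc tcv fhqjn znuw qiz hfsv

Answer: bkp
yevw
spyfw
sgnc
tcv
fhqjn
znuw
qiz
hfsv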